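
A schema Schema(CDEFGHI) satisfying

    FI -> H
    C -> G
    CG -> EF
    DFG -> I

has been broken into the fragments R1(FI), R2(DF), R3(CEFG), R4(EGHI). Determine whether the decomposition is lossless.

Chase test. Columns are CDEFGHI; row i has aⱼ where attribute j ∈ Ri, else bᵢⱼ.
Initial tableau (one row per fragment):
  row 1: b11 b12 b13 a4 b15 b16 a7
  row 2: b21 a2 b23 a4 b25 b26 b27
  row 3: a1 b32 a3 a4 a5 b36 b37
  row 4: b41 b42 a3 b44 a5 a6 a7
No row becomes fully distinguished — the join is lossy.

No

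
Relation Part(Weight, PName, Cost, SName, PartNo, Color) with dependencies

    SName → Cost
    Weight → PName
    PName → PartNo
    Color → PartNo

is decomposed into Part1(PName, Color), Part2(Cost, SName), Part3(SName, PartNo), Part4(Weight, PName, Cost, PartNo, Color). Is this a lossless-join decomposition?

No

Chase test. Columns are Weight, PName, Cost, SName, PartNo, Color; row i has aⱼ where attribute j ∈ Parti, else bᵢⱼ.
Initial tableau (one row per fragment):
  row 1: b11 a2 b13 b14 b15 a6
  row 2: b21 b22 a3 a4 b25 b26
  row 3: b31 b32 b33 a4 a5 b36
  row 4: a1 a2 a3 b44 a5 a6
Rows 2 and 3 agree on SName; apply SName→Cost and equate their Cost entries.
Rows 1 and 4 agree on PName; apply PName→PartNo and equate their PartNo entries.
No row becomes fully distinguished — the join is lossy.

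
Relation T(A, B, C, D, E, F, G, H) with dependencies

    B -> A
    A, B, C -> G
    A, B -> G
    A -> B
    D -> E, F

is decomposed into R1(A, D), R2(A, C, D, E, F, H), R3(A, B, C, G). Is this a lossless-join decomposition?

Yes

Chase test. Columns are A, B, C, D, E, F, G, H; row i has aⱼ where attribute j ∈ Ri, else bᵢⱼ.
Initial tableau (one row per fragment):
  row 1: a1 b12 b13 a4 b15 b16 b17 b18
  row 2: a1 b22 a3 a4 a5 a6 b27 a8
  row 3: a1 a2 a3 b34 b35 b36 a7 b38
Rows 1 and 2 agree on A; apply A→B and equate their B entries.
Rows 1 and 3 agree on A; apply A→B and equate their B entries.
Rows 1 and 2 agree on D; apply D→E, F and equate their E, F entries.
Rows 2 and 3 agree on A, B, C; apply A, B, C→G and equate their G entries.
Rows 1 and 2 agree on A, B; apply A, B→G and equate their G entries.
Row 2 is now all distinguished symbols — the join is lossless.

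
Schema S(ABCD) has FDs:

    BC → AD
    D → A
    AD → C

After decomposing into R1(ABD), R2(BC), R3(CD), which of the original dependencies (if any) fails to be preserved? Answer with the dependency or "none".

BC → AD

Check BC → AD: no single fragment contains all of {ABCD}, and the restricted closure of {BC} across the fragments never reaches {AD}.
D → A is preserved.
AD → C is preserved.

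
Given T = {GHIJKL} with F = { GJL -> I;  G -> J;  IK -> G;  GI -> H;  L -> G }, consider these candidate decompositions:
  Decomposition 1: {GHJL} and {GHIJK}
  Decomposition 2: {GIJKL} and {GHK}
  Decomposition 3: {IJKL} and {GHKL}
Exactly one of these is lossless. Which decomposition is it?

Decomposition 3

Decomposition 1: common = {GHJ}, closure = {GHJ} → lossy.
Decomposition 2: common = {GK}, closure = {GJK} → lossy.
Decomposition 3: common = {KL}, closure = {GHIJKL} → lossless.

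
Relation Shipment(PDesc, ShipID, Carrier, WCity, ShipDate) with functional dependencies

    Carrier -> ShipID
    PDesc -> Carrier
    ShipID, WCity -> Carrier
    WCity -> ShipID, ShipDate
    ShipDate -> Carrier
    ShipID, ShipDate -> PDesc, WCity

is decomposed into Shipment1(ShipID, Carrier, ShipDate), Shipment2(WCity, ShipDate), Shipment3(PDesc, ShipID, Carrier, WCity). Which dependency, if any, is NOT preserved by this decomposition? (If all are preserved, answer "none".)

none

Carrier → ShipID lies within Shipment1.
PDesc → Carrier lies within Shipment3.
ShipID, WCity → Carrier lies within Shipment3.
WCity → ShipID, ShipDate: restricted closure across fragments reaches ShipID, ShipDate.
ShipDate → Carrier lies within Shipment1.
ShipID, ShipDate → PDesc, WCity: restricted closure across fragments reaches PDesc, WCity.
Every dependency is enforceable on the fragments, so the decomposition is dependency-preserving.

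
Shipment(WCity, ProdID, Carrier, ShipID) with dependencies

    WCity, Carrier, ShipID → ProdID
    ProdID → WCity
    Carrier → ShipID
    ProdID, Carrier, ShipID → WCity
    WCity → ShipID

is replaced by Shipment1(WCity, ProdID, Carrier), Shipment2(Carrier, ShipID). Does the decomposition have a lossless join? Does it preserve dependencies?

Lossless test: (Carrier)⁺ = {Carrier, ShipID}, which contains all of one fragment — lossless.
Dependency preservation: the restricted closure of {WCity} across the fragments never reaches {ShipID}, so WCity → ShipID cannot be enforced without a join — not preserved.

lossless but not dependency-preserving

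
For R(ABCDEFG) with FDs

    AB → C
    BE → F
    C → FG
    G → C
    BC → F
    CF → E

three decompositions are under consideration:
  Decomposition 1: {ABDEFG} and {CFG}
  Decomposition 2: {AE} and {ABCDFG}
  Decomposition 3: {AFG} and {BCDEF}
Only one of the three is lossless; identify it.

Decomposition 1

Decomposition 1: common = {FG}, closure = {CEFG} → lossless.
Decomposition 2: common = {A}, closure = {A} → lossy.
Decomposition 3: common = {F}, closure = {F} → lossy.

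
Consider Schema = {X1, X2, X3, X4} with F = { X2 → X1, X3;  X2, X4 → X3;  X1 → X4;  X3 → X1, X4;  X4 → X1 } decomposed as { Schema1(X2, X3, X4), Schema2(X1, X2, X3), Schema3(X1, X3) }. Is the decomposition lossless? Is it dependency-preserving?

Lossless test (chase): Rows 1 and 2 agree on X2; apply X2→X1, X3 and equate their X1, X3 entries. Rows 1 and 2 agree on X1; apply X1→X4 and equate their X4 entries. Rows 1 and 3 agree on X1; apply X1→X4 and equate their X4 entries. Row 1 is now all distinguished symbols — the join is lossless.
Dependency preservation: the restricted closure of {X1} across the fragments never reaches {X4}, so X1 → X4 cannot be enforced without a join — not preserved.

lossless but not dependency-preserving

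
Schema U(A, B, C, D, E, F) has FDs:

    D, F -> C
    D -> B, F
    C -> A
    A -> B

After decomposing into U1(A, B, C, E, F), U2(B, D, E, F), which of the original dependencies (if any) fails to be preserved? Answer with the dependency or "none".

Check D, F → C: no single fragment contains all of {C, D, F}, and the restricted closure of {D, F} across the fragments never reaches {C}.
D → B, F is preserved.
C → A is preserved.
A → B is preserved.

D, F -> C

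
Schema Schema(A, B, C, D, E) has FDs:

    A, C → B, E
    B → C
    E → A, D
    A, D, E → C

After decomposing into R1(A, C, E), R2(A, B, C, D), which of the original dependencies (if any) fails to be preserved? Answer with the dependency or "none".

A, C → B, E: restricted closure across fragments reaches B, E.
B → C lies within R2.
E → A, D: restricted closure across fragments reaches A, D.
A, D, E → C: restricted closure across fragments reaches C.
Every dependency is enforceable on the fragments, so the decomposition is dependency-preserving.

none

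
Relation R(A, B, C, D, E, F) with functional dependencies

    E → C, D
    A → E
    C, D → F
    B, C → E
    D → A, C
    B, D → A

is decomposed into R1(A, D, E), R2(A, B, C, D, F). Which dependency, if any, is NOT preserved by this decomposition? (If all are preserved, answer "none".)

E → C, D: restricted closure across fragments reaches C, D.
A → E lies within R1.
C, D → F lies within R2.
B, C → E: restricted closure across fragments reaches E.
D → A, C lies within R2.
B, D → A lies within R2.
Every dependency is enforceable on the fragments, so the decomposition is dependency-preserving.

none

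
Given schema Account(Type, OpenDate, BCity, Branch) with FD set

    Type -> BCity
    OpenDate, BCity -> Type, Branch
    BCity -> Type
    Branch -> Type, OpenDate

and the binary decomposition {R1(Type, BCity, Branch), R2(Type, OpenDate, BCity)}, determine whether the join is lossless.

No

Common attributes: R1 ∩ R2 = {Type, BCity}.
No dependency enlarges {Type, BCity}, so (Type, BCity)⁺ = {Type, BCity}.
The closure contains neither all of R1 = {Type, BCity, Branch} nor all of R2 = {Type, OpenDate, BCity}, so the common attributes are not a superkey of either fragment. The join is lossy.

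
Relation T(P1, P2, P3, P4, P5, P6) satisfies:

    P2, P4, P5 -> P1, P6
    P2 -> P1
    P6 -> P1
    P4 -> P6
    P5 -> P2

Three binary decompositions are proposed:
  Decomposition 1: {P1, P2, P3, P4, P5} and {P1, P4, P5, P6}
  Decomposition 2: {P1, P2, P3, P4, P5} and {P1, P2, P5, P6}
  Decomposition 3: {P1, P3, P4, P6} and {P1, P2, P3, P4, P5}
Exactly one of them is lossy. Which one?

Decomposition 2

Decomposition 1: common = {P1, P4, P5}, closure = {P1, P2, P4, P5, P6} → lossless.
Decomposition 2: common = {P1, P2, P5}, closure = {P1, P2, P5} → lossy.
Decomposition 3: common = {P1, P3, P4}, closure = {P1, P3, P4, P6} → lossless.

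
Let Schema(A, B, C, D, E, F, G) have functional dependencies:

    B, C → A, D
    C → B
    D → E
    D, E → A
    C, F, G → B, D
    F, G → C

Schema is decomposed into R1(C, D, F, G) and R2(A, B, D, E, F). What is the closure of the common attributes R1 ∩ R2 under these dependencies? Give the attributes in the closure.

R1 ∩ R2 = {D, F}.
D → E applies, adding E
D, E → A applies, adding A
Closure: {A, D, E, F}.

A, D, E, F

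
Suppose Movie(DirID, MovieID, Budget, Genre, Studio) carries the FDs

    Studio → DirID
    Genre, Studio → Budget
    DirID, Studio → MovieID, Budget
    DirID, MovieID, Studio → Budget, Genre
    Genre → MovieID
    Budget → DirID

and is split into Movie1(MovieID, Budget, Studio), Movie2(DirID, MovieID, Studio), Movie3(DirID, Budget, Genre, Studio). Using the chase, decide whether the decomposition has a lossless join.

Yes

Chase test. Columns are DirID, MovieID, Budget, Genre, Studio; row i has aⱼ where attribute j ∈ Moviei, else bᵢⱼ.
Initial tableau (one row per fragment):
  row 1: b11 a2 a3 b14 a5
  row 2: a1 a2 b23 b24 a5
  row 3: a1 b32 a3 a4 a5
Rows 1 and 2 agree on Studio; apply Studio→DirID and equate their DirID entries.
Rows 1 and 2 agree on DirID, Studio; apply DirID, Studio→MovieID, Budget and equate their MovieID, Budget entries.
Rows 1 and 3 agree on DirID, Studio; apply DirID, Studio→MovieID, Budget and equate their MovieID, Budget entries.
Rows 1 and 2 agree on DirID, MovieID, Studio; apply DirID, MovieID, Studio→Budget, Genre and equate their Budget, Genre entries.
Rows 1 and 3 agree on DirID, MovieID, Studio; apply DirID, MovieID, Studio→Budget, Genre and equate their Budget, Genre entries.
Row 1 is now all distinguished symbols — the join is lossless.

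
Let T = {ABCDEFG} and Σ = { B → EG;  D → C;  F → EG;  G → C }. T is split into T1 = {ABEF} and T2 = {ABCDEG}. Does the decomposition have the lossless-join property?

No

Common attributes: T1 ∩ T2 = {ABE}.
Closure of {ABE}: B → EG applies, adding G; G → C applies, adding C. So (ABE)⁺ = {ABCEG}.
The closure contains neither all of T1 = {ABEF} nor all of T2 = {ABCDEG}, so the common attributes are not a superkey of either fragment. The join is lossy.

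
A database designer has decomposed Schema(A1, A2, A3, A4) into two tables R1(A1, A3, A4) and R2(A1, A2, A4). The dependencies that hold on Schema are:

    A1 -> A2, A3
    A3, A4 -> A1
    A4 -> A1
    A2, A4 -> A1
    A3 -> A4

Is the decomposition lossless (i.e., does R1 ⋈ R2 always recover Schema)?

Yes

Common attributes: R1 ∩ R2 = {A1, A4}.
Closure of {A1, A4}: A1 → A2, A3 applies, adding A2, A3. So (A1, A4)⁺ = {A1, A2, A3, A4}.
This closure contains every attribute of R1, so R1 ∩ R2 → R1. The join is lossless.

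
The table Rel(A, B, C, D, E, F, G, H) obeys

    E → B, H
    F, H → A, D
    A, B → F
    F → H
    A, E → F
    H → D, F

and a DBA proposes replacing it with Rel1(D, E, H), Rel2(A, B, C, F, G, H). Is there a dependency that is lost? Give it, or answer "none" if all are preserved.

Check E → B, H: no single fragment contains all of {B, E, H}, and the restricted closure of {E} across the fragments never reaches {B, H}.
F, H → A, D is preserved.
A, B → F is preserved.
F → H is preserved.
A, E → F is preserved.
H → D, F is preserved.

E → B, H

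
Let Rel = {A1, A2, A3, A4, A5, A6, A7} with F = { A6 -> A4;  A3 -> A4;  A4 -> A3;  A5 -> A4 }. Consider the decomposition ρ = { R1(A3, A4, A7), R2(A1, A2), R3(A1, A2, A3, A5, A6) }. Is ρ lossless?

No

Chase test. Columns are A1, A2, A3, A4, A5, A6, A7; row i has aⱼ where attribute j ∈ Ri, else bᵢⱼ.
Initial tableau (one row per fragment):
  row 1: b11 b12 a3 a4 b15 b16 a7
  row 2: a1 a2 b23 b24 b25 b26 b27
  row 3: a1 a2 a3 b34 a5 a6 b37
Rows 1 and 3 agree on A3; apply A3→A4 and equate their A4 entries.
No row becomes fully distinguished — the join is lossy.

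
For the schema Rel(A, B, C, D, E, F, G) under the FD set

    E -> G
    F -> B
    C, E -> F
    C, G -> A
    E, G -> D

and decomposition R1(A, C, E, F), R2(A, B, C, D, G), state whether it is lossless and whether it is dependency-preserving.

Lossless test: (A, C)⁺ = {A, C}, which is a superkey of neither fragment — lossy.
Dependency preservation: the restricted closure of {E} across the fragments never reaches {G}, so E → G cannot be enforced without a join — not preserved.

lossy and not dependency-preserving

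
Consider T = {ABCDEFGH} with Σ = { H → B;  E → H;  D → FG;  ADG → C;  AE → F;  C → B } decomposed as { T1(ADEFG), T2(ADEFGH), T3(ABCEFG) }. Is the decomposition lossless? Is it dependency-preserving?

Lossless test (chase): Rows 1 and 2 agree on E; apply E→H and equate their H entries. Rows 1 and 3 agree on E; apply E→H and equate their H entries. Rows 1 and 2 agree on ADG; apply ADG→C and equate their C entries. Rows 1 and 2 agree on C; apply C→B and equate their B entries. Rows 1 and 3 agree on H; apply H→B and equate their B entries. No row becomes fully distinguished — the join is lossy.
Dependency preservation: the restricted closure of {H} across the fragments never reaches {B}, so H → B cannot be enforced without a join — not preserved.

lossy and not dependency-preserving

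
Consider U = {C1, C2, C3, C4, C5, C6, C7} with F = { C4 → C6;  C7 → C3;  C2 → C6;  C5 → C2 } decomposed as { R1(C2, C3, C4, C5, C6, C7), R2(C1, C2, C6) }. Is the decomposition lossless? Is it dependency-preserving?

lossy but dependency-preserving

Lossless test: (C2, C6)⁺ = {C2, C6}, which is a superkey of neither fragment — lossy.
Dependency preservation: every FD's attributes lie within a single fragment, so each can be enforced locally — preserved.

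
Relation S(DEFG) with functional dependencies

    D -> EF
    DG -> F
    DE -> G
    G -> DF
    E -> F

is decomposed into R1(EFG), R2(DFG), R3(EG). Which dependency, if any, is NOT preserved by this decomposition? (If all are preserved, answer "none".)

none

D → EF: restricted closure across fragments reaches EF.
DG → F lies within R2.
DE → G: restricted closure across fragments reaches G.
G → DF lies within R2.
E → F lies within R1.
Every dependency is enforceable on the fragments, so the decomposition is dependency-preserving.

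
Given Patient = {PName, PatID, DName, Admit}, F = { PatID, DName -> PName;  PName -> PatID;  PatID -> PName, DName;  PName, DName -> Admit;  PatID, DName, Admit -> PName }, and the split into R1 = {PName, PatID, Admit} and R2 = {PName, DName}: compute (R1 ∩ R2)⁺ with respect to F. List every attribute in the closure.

R1 ∩ R2 = {PName}.
PName → PatID applies, adding PatID
PatID → PName, DName applies, adding DName
PName, DName → Admit applies, adding Admit
Closure: {PName, PatID, DName, Admit}.

PName, PatID, DName, Admit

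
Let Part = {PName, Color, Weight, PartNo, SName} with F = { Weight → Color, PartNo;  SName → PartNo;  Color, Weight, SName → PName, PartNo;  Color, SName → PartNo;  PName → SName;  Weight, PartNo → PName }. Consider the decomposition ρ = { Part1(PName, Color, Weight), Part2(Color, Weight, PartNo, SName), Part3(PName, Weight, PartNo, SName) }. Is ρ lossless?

Chase test. Columns are PName, Color, Weight, PartNo, SName; row i has aⱼ where attribute j ∈ Parti, else bᵢⱼ.
Initial tableau (one row per fragment):
  row 1: a1 a2 a3 b14 b15
  row 2: b21 a2 a3 a4 a5
  row 3: a1 b32 a3 a4 a5
Rows 1 and 2 agree on Weight; apply Weight→Color, PartNo and equate their Color, PartNo entries.
Rows 1 and 3 agree on Weight; apply Weight→Color, PartNo and equate their Color, PartNo entries.
Rows 2 and 3 agree on Color, Weight, SName; apply Color, Weight, SName→PName, PartNo and equate their PName, PartNo entries.
Rows 1 and 2 agree on PName; apply PName→SName and equate their SName entries.
Row 1 is now all distinguished symbols — the join is lossless.

Yes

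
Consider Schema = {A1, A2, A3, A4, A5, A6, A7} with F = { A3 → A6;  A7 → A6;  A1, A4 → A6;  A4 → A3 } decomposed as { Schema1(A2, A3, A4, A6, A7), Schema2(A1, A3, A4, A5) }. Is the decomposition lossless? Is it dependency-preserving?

lossy but dependency-preserving

Lossless test: (A3, A4)⁺ = {A3, A4, A6}, which is a superkey of neither fragment — lossy.
Dependency preservation: A1, A4 → A6 is not contained in any single fragment, but the restricted closure of its left-hand side across the fragments still reaches the right-hand side; the remaining FDs each lie inside some fragment. All dependencies are preserved.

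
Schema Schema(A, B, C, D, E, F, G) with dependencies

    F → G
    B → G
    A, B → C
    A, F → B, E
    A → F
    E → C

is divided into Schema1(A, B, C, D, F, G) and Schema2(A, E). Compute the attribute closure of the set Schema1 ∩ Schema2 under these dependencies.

A, B, C, E, F, G

Schema1 ∩ Schema2 = {A}.
A → F applies, adding F
F → G applies, adding G
A, F → B, E applies, adding B, E
E → C applies, adding C
Closure: {A, B, C, E, F, G}.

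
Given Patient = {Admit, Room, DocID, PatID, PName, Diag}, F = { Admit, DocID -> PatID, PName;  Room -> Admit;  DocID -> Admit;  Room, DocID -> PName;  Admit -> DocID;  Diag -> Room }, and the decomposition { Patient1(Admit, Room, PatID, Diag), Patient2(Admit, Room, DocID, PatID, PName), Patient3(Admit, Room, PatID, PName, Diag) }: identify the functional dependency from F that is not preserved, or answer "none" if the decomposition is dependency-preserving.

Admit, DocID → PatID, PName lies within Patient2.
Room → Admit lies within Patient1.
DocID → Admit lies within Patient2.
Room, DocID → PName lies within Patient2.
Admit → DocID lies within Patient2.
Diag → Room lies within Patient1.
Every dependency is enforceable on the fragments, so the decomposition is dependency-preserving.

none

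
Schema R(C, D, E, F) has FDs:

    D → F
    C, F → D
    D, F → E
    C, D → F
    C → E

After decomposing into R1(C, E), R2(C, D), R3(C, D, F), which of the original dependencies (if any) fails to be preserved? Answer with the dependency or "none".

D, F → E

Check D, F → E: no single fragment contains all of {D, E, F}, and the restricted closure of {D, F} across the fragments never reaches {E}.
D → F is preserved.
C, F → D is preserved.
C, D → F is preserved.
C → E is preserved.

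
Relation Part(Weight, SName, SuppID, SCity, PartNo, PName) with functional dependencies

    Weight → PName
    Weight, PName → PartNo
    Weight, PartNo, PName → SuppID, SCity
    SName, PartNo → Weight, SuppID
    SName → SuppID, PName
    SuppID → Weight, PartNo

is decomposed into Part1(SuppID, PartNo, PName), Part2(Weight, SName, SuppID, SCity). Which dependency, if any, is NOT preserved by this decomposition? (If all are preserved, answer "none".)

none

Weight → PName: restricted closure across fragments reaches PName.
Weight, PName → PartNo: restricted closure across fragments reaches PartNo.
Weight, PartNo, PName → SuppID, SCity: restricted closure across fragments reaches SuppID, SCity.
SName, PartNo → Weight, SuppID: restricted closure across fragments reaches Weight, SuppID.
SName → SuppID, PName: restricted closure across fragments reaches SuppID, PName.
SuppID → Weight, PartNo: restricted closure across fragments reaches Weight, PartNo.
Every dependency is enforceable on the fragments, so the decomposition is dependency-preserving.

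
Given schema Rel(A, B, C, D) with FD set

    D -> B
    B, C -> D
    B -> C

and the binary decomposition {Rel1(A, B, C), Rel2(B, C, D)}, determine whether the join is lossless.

Yes

Common attributes: Rel1 ∩ Rel2 = {B, C}.
Closure of {B, C}: B, C → D applies, adding D. So (B, C)⁺ = {B, C, D}.
This closure contains every attribute of Rel2, so Rel1 ∩ Rel2 → Rel2. The join is lossless.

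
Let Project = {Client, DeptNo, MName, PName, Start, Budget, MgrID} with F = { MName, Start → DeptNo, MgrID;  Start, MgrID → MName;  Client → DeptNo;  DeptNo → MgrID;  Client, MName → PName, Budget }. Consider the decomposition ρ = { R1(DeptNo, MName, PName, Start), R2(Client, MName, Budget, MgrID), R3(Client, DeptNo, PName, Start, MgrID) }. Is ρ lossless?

Chase test. Columns are Client, DeptNo, MName, PName, Start, Budget, MgrID; row i has aⱼ where attribute j ∈ Ri, else bᵢⱼ.
Initial tableau (one row per fragment):
  row 1: b11 a2 a3 a4 a5 b16 b17
  row 2: a1 b22 a3 b24 b25 a6 a7
  row 3: a1 a2 b33 a4 a5 b36 a7
Rows 2 and 3 agree on Client; apply Client→DeptNo and equate their DeptNo entries.
Rows 1 and 2 agree on DeptNo; apply DeptNo→MgrID and equate their MgrID entries.
Rows 1 and 3 agree on Start, MgrID; apply Start, MgrID→MName and equate their MName entries.
Rows 2 and 3 agree on Client, MName; apply Client, MName→PName, Budget and equate their PName, Budget entries.
Row 3 is now all distinguished symbols — the join is lossless.

Yes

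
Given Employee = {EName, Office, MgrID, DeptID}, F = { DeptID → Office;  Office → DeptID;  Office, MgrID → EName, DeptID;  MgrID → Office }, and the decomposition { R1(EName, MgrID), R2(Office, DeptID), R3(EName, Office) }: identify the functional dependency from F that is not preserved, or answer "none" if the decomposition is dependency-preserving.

Check MgrID → Office: no single fragment contains all of {Office, MgrID}, and the restricted closure of {MgrID} across the fragments never reaches {Office}.
DeptID → Office is preserved.
Office → DeptID is preserved.
Office, MgrID → EName, DeptID is preserved.

MgrID → Office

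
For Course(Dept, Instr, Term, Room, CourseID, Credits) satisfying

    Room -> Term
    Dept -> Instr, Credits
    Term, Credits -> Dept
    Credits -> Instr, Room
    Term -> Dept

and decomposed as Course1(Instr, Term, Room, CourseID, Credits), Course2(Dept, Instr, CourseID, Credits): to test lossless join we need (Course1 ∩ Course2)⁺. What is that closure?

Dept, Instr, Term, Room, CourseID, Credits

Course1 ∩ Course2 = {Instr, CourseID, Credits}.
Credits → Instr, Room applies, adding Room
Room → Term applies, adding Term
Term, Credits → Dept applies, adding Dept
Closure: {Dept, Instr, Term, Room, CourseID, Credits}.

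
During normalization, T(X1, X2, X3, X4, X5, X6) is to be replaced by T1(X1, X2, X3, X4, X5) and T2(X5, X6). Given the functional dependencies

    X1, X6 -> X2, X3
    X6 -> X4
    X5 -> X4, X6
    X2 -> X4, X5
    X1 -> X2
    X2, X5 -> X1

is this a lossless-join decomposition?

Yes

Common attributes: T1 ∩ T2 = {X5}.
Closure of {X5}: X5 → X4, X6 applies, adding X4, X6. So (X5)⁺ = {X4, X5, X6}.
This closure contains every attribute of T2, so T1 ∩ T2 → T2. The join is lossless.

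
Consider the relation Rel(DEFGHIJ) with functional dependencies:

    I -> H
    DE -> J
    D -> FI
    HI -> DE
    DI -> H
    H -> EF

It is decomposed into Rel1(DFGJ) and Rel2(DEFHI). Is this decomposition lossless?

Common attributes: Rel1 ∩ Rel2 = {DF}.
Closure of {DF}: D → FI applies, adding I; DI → H applies, adding H; H → EF applies, adding E; DE → J applies, adding J. So (DF)⁺ = {DEFHIJ}.
This closure contains every attribute of Rel2, so Rel1 ∩ Rel2 → Rel2. The join is lossless.

Yes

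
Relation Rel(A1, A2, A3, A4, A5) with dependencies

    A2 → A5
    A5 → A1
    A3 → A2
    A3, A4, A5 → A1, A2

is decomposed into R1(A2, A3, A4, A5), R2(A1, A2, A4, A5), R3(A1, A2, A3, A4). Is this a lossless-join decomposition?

Chase test. Columns are A1, A2, A3, A4, A5; row i has aⱼ where attribute j ∈ Ri, else bᵢⱼ.
Initial tableau (one row per fragment):
  row 1: b11 a2 a3 a4 a5
  row 2: a1 a2 b23 a4 a5
  row 3: a1 a2 a3 a4 b35
Rows 1 and 3 agree on A2; apply A2→A5 and equate their A5 entries.
Rows 1 and 2 agree on A5; apply A5→A1 and equate their A1 entries.
Row 1 is now all distinguished symbols — the join is lossless.

Yes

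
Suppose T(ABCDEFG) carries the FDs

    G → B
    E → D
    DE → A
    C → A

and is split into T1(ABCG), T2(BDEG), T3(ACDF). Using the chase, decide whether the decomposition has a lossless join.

No

Chase test. Columns are ABCDEFG; row i has aⱼ where attribute j ∈ Ti, else bᵢⱼ.
Initial tableau (one row per fragment):
  row 1: a1 a2 a3 b14 b15 b16 a7
  row 2: b21 a2 b23 a4 a5 b26 a7
  row 3: a1 b32 a3 a4 b35 a6 b37
No row becomes fully distinguished — the join is lossy.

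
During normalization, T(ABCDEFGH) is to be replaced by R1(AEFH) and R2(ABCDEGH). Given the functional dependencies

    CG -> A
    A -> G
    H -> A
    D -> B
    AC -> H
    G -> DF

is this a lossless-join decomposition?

Common attributes: R1 ∩ R2 = {AEH}.
Closure of {AEH}: A → G applies, adding G; G → DF applies, adding DF; D → B applies, adding B. So (AEH)⁺ = {ABDEFGH}.
This closure contains every attribute of R1, so R1 ∩ R2 → R1. The join is lossless.

Yes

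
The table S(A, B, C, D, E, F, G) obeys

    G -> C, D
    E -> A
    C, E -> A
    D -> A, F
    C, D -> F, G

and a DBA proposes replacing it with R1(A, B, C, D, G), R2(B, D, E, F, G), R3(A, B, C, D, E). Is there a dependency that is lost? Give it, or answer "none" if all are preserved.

none

G → C, D lies within R1.
E → A lies within R3.
C, E → A lies within R3.
D → A, F: restricted closure across fragments reaches A, F.
C, D → F, G: restricted closure across fragments reaches F, G.
Every dependency is enforceable on the fragments, so the decomposition is dependency-preserving.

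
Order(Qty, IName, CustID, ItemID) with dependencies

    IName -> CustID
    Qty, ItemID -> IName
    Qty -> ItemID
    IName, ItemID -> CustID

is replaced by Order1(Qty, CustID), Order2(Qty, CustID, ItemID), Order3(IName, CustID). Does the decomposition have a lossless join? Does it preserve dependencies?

Lossless test (chase): Rows 1 and 2 agree on Qty; apply Qty→ItemID and equate their ItemID entries. Rows 1 and 2 agree on Qty, ItemID; apply Qty, ItemID→IName and equate their IName entries. No row becomes fully distinguished — the join is lossy.
Dependency preservation: the restricted closure of {Qty, ItemID} across the fragments never reaches {IName}, so Qty, ItemID → IName cannot be enforced without a join — not preserved.

lossy and not dependency-preserving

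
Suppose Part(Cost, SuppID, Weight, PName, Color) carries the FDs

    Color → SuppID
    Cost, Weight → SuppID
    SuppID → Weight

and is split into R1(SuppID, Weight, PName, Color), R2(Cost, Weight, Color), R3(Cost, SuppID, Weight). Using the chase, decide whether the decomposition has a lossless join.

Chase test. Columns are Cost, SuppID, Weight, PName, Color; row i has aⱼ where attribute j ∈ Ri, else bᵢⱼ.
Initial tableau (one row per fragment):
  row 1: b11 a2 a3 a4 a5
  row 2: a1 b22 a3 b24 a5
  row 3: a1 a2 a3 b34 b35
Rows 1 and 2 agree on Color; apply Color→SuppID and equate their SuppID entries.
No row becomes fully distinguished — the join is lossy.

No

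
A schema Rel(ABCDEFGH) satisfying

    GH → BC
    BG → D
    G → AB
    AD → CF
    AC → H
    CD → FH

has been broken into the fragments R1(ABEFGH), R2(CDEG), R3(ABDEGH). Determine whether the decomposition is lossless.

Chase test. Columns are ABCDEFGH; row i has aⱼ where attribute j ∈ Ri, else bᵢⱼ.
Initial tableau (one row per fragment):
  row 1: a1 a2 b13 b14 a5 a6 a7 a8
  row 2: b21 b22 a3 a4 a5 b26 a7 b28
  row 3: a1 a2 b33 a4 a5 b36 a7 a8
Rows 1 and 3 agree on GH; apply GH→BC and equate their BC entries.
Rows 1 and 3 agree on BG; apply BG→D and equate their D entries.
Rows 1 and 2 agree on G; apply G→AB and equate their AB entries.
Rows 1 and 2 agree on AD; apply AD→CF and equate their CF entries.
Rows 1 and 3 agree on AD; apply AD→CF and equate their CF entries.
Rows 1 and 2 agree on AC; apply AC→H and equate their H entries.
Row 1 is now all distinguished symbols — the join is lossless.

Yes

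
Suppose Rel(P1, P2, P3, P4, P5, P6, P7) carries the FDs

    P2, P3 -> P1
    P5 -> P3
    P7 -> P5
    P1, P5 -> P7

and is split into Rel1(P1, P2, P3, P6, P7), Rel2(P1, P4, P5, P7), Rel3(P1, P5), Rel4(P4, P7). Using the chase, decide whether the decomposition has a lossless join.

No

Chase test. Columns are P1, P2, P3, P4, P5, P6, P7; row i has aⱼ where attribute j ∈ Reli, else bᵢⱼ.
Initial tableau (one row per fragment):
  row 1: a1 a2 a3 b14 b15 a6 a7
  row 2: a1 b22 b23 a4 a5 b26 a7
  row 3: a1 b32 b33 b34 a5 b36 b37
  row 4: b41 b42 b43 a4 b45 b46 a7
Rows 2 and 3 agree on P5; apply P5→P3 and equate their P3 entries.
Rows 1 and 2 agree on P7; apply P7→P5 and equate their P5 entries.
Rows 1 and 4 agree on P7; apply P7→P5 and equate their P5 entries.
Rows 1 and 3 agree on P1, P5; apply P1, P5→P7 and equate their P7 entries.
Rows 1 and 2 agree on P5; apply P5→P3 and equate their P3 entries.
Rows 1 and 4 agree on P5; apply P5→P3 and equate their P3 entries.
No row becomes fully distinguished — the join is lossy.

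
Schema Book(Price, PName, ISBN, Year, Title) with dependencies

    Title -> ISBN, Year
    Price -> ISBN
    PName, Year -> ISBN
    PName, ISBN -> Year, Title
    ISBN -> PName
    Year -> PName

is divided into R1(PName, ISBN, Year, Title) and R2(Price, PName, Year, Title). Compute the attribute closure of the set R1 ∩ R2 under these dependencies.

R1 ∩ R2 = {PName, Year, Title}.
Title → ISBN, Year applies, adding ISBN
Closure: {PName, ISBN, Year, Title}.

PName, ISBN, Year, Title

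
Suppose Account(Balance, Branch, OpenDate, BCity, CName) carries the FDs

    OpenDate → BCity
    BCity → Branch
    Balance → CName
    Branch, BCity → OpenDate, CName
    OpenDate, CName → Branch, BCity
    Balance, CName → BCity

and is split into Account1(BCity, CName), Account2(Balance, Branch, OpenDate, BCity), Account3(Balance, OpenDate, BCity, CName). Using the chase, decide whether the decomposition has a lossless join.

Yes

Chase test. Columns are Balance, Branch, OpenDate, BCity, CName; row i has aⱼ where attribute j ∈ Accounti, else bᵢⱼ.
Initial tableau (one row per fragment):
  row 1: b11 b12 b13 a4 a5
  row 2: a1 a2 a3 a4 b25
  row 3: a1 b32 a3 a4 a5
Rows 1 and 2 agree on BCity; apply BCity→Branch and equate their Branch entries.
Rows 1 and 3 agree on BCity; apply BCity→Branch and equate their Branch entries.
Rows 2 and 3 agree on Balance; apply Balance→CName and equate their CName entries.
Rows 1 and 2 agree on Branch, BCity; apply Branch, BCity→OpenDate, CName and equate their OpenDate, CName entries.
Row 2 is now all distinguished symbols — the join is lossless.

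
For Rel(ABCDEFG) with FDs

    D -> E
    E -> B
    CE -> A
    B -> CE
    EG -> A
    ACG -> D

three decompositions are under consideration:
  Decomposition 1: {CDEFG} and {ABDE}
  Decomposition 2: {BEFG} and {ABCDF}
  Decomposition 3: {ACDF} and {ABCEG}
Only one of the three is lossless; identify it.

Decomposition 1: common = {DE}, closure = {ABCDE} → lossless.
Decomposition 2: common = {BF}, closure = {ABCEF} → lossy.
Decomposition 3: common = {AC}, closure = {AC} → lossy.

Decomposition 1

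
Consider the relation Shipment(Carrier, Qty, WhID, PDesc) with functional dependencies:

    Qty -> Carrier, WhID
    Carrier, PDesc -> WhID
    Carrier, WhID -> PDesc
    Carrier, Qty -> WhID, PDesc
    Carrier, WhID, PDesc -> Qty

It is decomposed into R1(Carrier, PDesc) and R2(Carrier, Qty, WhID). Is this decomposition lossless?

Common attributes: R1 ∩ R2 = {Carrier}.
No dependency enlarges {Carrier}, so (Carrier)⁺ = {Carrier}.
The closure contains neither all of R1 = {Carrier, PDesc} nor all of R2 = {Carrier, Qty, WhID}, so the common attributes are not a superkey of either fragment. The join is lossy.

No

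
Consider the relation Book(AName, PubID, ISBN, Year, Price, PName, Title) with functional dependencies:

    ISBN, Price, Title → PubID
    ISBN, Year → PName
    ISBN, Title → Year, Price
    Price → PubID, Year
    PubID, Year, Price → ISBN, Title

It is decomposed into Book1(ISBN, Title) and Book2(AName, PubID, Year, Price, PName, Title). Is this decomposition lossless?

Common attributes: Book1 ∩ Book2 = {Title}.
No dependency enlarges {Title}, so (Title)⁺ = {Title}.
The closure contains neither all of Book1 = {ISBN, Title} nor all of Book2 = {AName, PubID, Year, Price, PName, Title}, so the common attributes are not a superkey of either fragment. The join is lossy.

No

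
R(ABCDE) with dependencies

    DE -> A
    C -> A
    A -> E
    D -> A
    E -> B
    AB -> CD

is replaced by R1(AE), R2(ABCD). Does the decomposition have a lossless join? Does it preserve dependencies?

Lossless test: (A)⁺ = {ABCDE}, which contains all of one fragment — lossless.
Dependency preservation: the restricted closure of {E} across the fragments never reaches {B}, so E → B cannot be enforced without a join — not preserved.

lossless but not dependency-preserving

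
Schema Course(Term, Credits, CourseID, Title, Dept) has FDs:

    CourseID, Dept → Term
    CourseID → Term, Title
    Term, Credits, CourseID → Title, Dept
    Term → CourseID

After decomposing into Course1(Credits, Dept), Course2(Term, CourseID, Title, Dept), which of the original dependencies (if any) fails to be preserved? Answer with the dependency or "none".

Term, Credits, CourseID → Title, Dept

Check Term, Credits, CourseID → Title, Dept: no single fragment contains all of {Term, Credits, CourseID, Title, Dept}, and the restricted closure of {Term, Credits, CourseID} across the fragments never reaches {Title, Dept}.
CourseID, Dept → Term is preserved.
CourseID → Term, Title is preserved.
Term → CourseID is preserved.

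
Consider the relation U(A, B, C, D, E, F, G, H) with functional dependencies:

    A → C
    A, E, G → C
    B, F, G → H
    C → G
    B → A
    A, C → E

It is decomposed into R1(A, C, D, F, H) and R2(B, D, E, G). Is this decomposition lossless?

Common attributes: R1 ∩ R2 = {D}.
No dependency enlarges {D}, so (D)⁺ = {D}.
The closure contains neither all of R1 = {A, C, D, F, H} nor all of R2 = {B, D, E, G}, so the common attributes are not a superkey of either fragment. The join is lossy.

No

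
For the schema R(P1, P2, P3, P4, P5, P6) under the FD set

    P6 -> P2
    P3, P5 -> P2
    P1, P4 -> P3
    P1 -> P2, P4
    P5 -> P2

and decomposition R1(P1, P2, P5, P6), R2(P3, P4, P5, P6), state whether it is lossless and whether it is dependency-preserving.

Lossless test: (P5, P6)⁺ = {P2, P5, P6}, which is a superkey of neither fragment — lossy.
Dependency preservation: the restricted closure of {P1, P4} across the fragments never reaches {P3}, so P1, P4 → P3 cannot be enforced without a join — not preserved.

lossy and not dependency-preserving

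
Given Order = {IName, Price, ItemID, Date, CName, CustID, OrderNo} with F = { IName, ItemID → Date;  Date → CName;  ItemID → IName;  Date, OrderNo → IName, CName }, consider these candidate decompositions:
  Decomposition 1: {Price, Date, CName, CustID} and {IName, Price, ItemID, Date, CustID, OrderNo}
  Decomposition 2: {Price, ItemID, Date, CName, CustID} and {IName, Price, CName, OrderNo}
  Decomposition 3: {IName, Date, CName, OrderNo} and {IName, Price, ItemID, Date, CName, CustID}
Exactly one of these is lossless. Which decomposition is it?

Decomposition 1: common = {Price, Date, CustID}, closure = {Price, Date, CName, CustID} → lossless.
Decomposition 2: common = {Price, CName}, closure = {Price, CName} → lossy.
Decomposition 3: common = {IName, Date, CName}, closure = {IName, Date, CName} → lossy.

Decomposition 1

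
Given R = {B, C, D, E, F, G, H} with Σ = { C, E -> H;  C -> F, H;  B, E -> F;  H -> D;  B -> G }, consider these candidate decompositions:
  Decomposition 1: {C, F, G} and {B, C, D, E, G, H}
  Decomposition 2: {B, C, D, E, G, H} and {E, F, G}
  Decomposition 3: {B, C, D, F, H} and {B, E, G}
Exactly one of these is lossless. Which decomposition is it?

Decomposition 1: common = {C, G}, closure = {C, D, F, G, H} → lossless.
Decomposition 2: common = {E, G}, closure = {E, G} → lossy.
Decomposition 3: common = {B}, closure = {B, G} → lossy.

Decomposition 1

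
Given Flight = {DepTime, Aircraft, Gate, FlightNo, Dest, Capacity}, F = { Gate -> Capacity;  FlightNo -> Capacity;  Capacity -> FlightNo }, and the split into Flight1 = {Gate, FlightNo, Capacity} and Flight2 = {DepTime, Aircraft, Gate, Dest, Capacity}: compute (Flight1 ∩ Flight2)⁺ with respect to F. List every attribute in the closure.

Flight1 ∩ Flight2 = {Gate, Capacity}.
Capacity → FlightNo applies, adding FlightNo
Closure: {Gate, FlightNo, Capacity}.

Gate, FlightNo, Capacity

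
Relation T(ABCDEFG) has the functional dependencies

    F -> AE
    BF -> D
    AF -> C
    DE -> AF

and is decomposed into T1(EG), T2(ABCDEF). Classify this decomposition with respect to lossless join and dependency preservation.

Lossless test: (E)⁺ = {E}, which is a superkey of neither fragment — lossy.
Dependency preservation: every FD's attributes lie within a single fragment, so each can be enforced locally — preserved.

lossy but dependency-preserving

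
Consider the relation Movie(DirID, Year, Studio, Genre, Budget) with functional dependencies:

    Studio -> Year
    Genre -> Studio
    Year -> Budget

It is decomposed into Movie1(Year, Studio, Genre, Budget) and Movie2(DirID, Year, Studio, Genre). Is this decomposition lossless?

Common attributes: Movie1 ∩ Movie2 = {Year, Studio, Genre}.
Closure of {Year, Studio, Genre}: Year → Budget applies, adding Budget. So (Year, Studio, Genre)⁺ = {Year, Studio, Genre, Budget}.
This closure contains every attribute of Movie1, so Movie1 ∩ Movie2 → Movie1. The join is lossless.

Yes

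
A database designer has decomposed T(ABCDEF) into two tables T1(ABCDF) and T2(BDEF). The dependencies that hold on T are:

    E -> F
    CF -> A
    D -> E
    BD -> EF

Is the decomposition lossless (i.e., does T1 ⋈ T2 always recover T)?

Yes

Common attributes: T1 ∩ T2 = {BDF}.
Closure of {BDF}: D → E applies, adding E. So (BDF)⁺ = {BDEF}.
This closure contains every attribute of T2, so T1 ∩ T2 → T2. The join is lossless.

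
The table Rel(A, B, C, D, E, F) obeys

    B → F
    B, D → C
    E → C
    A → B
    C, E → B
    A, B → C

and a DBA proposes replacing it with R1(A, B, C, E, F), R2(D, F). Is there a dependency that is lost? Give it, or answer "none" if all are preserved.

Check B, D → C: no single fragment contains all of {B, C, D}, and the restricted closure of {B, D} across the fragments never reaches {C}.
B → F is preserved.
E → C is preserved.
A → B is preserved.
C, E → B is preserved.
A, B → C is preserved.

B, D → C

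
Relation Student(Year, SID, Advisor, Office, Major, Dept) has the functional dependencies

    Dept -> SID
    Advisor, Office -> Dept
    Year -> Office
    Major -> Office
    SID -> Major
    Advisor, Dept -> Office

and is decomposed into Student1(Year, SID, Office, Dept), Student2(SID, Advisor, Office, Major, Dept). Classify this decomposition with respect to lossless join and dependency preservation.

lossy but dependency-preserving

Lossless test: (SID, Office, Dept)⁺ = {SID, Office, Major, Dept}, which is a superkey of neither fragment — lossy.
Dependency preservation: every FD's attributes lie within a single fragment, so each can be enforced locally — preserved.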